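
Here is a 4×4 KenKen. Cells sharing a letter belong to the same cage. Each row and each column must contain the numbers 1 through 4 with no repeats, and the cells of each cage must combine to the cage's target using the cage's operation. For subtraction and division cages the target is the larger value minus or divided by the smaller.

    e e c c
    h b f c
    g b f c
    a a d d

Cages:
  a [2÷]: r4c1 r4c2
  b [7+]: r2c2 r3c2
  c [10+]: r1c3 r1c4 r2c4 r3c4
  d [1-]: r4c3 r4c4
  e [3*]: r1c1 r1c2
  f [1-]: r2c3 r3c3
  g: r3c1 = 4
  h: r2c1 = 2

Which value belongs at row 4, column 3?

3

Cage h is a single given cell, which forces r2c1 = 2.
Cage g is given, which forces r3c1 = 4.
Row 3 now contains 4, which forces r3c2 = 3.
Column 1 now contains 4, leaving r4c1 = 1.
1 is placed in column 1; hence r1c1 = 3.
Column 2 now contains 3, so r1c2 = 1.
Column 2 now contains 3, leaving r2c2 = 4.
Cage f needs two cells with difference 1; hence r3c3 = 2.
Row 3 already has 2, so r3c4 = 1.
Cage a's pair has quotient 2, leaving r4c2 = 2.
Column 3 already has 2, which forces r1c3 = 4.
Cage c needs sum 10, leaving r1c4 = 2.
1 is placed in column 4; hence r2c4 = 3.
Column 3 already has 4, leaving r4c3 = 3.
Column 4 already has 3; hence r4c4 = 4.
Row 2 already has 3; hence r2c3 = 1.
Completed grid: 3 1 4 2 / 2 4 1 3 / 4 3 2 1 / 1 2 3 4.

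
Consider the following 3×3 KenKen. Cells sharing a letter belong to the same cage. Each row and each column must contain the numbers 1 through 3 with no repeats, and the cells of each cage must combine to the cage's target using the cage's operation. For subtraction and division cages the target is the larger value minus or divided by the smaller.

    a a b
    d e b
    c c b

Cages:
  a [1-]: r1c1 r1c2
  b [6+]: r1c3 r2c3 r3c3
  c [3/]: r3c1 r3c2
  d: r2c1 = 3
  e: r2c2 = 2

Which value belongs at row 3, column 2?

Cage d is given, leaving r2c1 = 3.
Cage e is a single given cell, leaving r2c2 = 2.
Row 2 already has 2, which forces r2c3 = 1.
3 is placed in column 1, which forces r3c1 = 1.
Row 3 now contains 1, which forces r3c2 = 3.
Row 3 already has 3; hence r3c3 = 2.
Column 1 now contains 1; hence r1c1 = 2.
Column 2 now contains 3, which forces r1c2 = 1.
2 is placed in column 3, leaving r1c3 = 3.
Completed grid: 2 1 3 / 3 2 1 / 1 3 2.

3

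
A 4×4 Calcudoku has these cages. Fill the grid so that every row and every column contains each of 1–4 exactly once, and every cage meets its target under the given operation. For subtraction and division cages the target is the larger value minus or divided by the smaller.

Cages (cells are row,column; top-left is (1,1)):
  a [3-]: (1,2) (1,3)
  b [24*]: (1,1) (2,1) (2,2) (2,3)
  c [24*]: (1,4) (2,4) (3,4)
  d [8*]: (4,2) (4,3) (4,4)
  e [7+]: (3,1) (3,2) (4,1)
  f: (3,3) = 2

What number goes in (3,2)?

3

F is a freebie; hence (3,3) = 2.
The only place for 3 in row 4 is (4,1).
Cage e has sum 7, which forces (3,1) = 1.
Cage e needs sum 7, so (3,2) = 3.
Row 3 already has 3; hence (3,4) = 4.
Cage b has product 24, so (2,2) = 1.
Cage b needs product 24, which forces (2,3) = 3.
Row 2 now contains 3; hence (2,4) = 2.
2 is placed in column 4, so (4,4) = 1.
The 4 cells of cage b must have product 24; hence (1,1) = 2.
Column 2 now contains 1, so (1,2) = 4.
The two cells of cage a must have difference 3, so (1,3) = 1.
2 is placed in column 4, leaving (1,4) = 3.
Row 2 already has 2; hence (2,1) = 4.
Cage d has product 8; hence (4,2) = 2.
1 is placed in row 4, so (4,3) = 4.
The full grid is 2 4 1 3 / 4 1 3 2 / 1 3 2 4 / 3 2 4 1.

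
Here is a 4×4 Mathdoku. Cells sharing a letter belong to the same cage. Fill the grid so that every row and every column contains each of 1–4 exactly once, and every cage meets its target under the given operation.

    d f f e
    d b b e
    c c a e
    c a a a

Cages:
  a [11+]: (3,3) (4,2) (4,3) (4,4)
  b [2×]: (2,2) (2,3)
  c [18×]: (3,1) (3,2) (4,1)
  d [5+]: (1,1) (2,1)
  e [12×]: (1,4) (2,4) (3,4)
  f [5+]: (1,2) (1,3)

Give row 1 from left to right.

1 2 3 4

Cage c has product 18, so (3,1) = 2.
Cage c needs product 18, which forces (3,2) = 3.
Row 3 now contains 3, which forces (3,3) = 4.
Row 3 now contains 4, so (3,4) = 1.
The 3 cells of cage c must have product 18, so (4,1) = 3.
The only place for 2 in row 1 is (1,2).
Cage f's pair has sum 5, which forces (1,3) = 3.
Row 1 now contains 3, leaving (1,4) = 4.
Column 2 already has 2, which forces (2,2) = 1.
Cage b's pair has product 2, so (2,3) = 2.
Column 4 already has 4, which forces (2,4) = 3.
Column 2 already has 1, which forces (4,2) = 4.
2 is placed in column 3, which forces (4,3) = 1.
Column 4 already has 4, leaving (4,4) = 2.
Row 1 now contains 4, so (1,1) = 1.
Row 2 now contains 1; hence (2,1) = 4.
Completed grid: 1 2 3 4 / 4 1 2 3 / 2 3 4 1 / 3 4 1 2.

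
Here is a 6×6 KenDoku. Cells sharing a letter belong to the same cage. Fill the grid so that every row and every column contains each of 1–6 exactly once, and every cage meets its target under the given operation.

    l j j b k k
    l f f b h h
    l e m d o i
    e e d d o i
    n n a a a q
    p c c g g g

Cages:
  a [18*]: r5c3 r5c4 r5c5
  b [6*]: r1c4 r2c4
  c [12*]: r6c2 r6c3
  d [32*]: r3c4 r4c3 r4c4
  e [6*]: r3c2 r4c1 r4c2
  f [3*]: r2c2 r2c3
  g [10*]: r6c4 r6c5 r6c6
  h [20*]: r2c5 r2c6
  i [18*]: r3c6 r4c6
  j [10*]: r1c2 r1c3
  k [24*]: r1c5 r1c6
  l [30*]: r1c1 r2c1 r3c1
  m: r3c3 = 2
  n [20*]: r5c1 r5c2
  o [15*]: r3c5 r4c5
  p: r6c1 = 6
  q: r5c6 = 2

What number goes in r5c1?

4

Cage m is given, which forces r3c3 = 2.
Cage d needs product 32; hence r3c4 = 4.
The 3 cells of cage d must have product 32; hence r4c3 = 4.
Cage d has product 32, leaving r4c4 = 2.
Q is a freebie; hence r5c6 = 2.
Cage p is given; hence r6c1 = 6.
Row 6 already has 6, so r6c3 = 3.
Cage j's pair has product 10, which forces r1c2 = 2.
Column 3 now contains 2; hence r1c3 = 5.
The two cells of cage f must have product 3, which forces r2c2 = 3.
3 is placed in column 3; hence r2c3 = 1.
1 is placed in row 2; hence r2c4 = 6.
Cage e has product 6; hence r3c2 = 1.
The 3 cells of cage e must have product 6, which forces r4c1 = 1.
Cage e needs product 6, which forces r4c2 = 6.
6 is placed in row 4, leaving r4c6 = 3.
1 is placed in column 3, so r5c3 = 6.
The two cells of cage c must have product 12, leaving r6c2 = 4.
The 3 cells of cage g must have product 10, so r6c5 = 2.
Row 1 now contains 5, so r1c1 = 3.
Column 4 already has 6, which forces r1c4 = 1.
Cage l needs product 30, so r2c1 = 2.
Cage l needs product 30; hence r3c1 = 5.
Cage o's pair has product 15; hence r3c5 = 3.
3 is placed in column 6, which forces r3c6 = 6.
Row 4 already has 3, leaving r4c5 = 5.
Cage n's pair has product 20, which forces r5c1 = 4.
Column 2 now contains 4, leaving r5c2 = 5.
Column 4 now contains 1; hence r5c4 = 3.
Column 5 already has 3, so r5c5 = 1.
Column 4 now contains 1, which forces r6c4 = 5.
5 is placed in row 6, leaving r6c6 = 1.
Cage k's pair has product 24, so r1c5 = 6.
Column 6 now contains 6, so r1c6 = 4.
Column 5 already has 5, which forces r2c5 = 4.
The two cells of cage h must have product 20, which forces r2c6 = 5.
Filled in: 3 2 5 1 6 4 / 2 3 1 6 4 5 / 5 1 2 4 3 6 / 1 6 4 2 5 3 / 4 5 6 3 1 2 / 6 4 3 5 2 1.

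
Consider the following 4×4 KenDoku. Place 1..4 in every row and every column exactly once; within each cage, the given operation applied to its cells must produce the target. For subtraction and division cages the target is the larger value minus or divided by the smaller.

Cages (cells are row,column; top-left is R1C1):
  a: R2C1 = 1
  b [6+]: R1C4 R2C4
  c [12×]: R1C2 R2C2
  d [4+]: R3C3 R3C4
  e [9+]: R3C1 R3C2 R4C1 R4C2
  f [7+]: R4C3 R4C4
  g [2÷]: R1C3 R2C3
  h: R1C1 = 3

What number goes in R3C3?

3

Cage h is a single given cell, which forces R1C1 = 3.
3 is placed in row 1, so R1C2 = 4.
Row 1 already has 4, so R1C4 = 2.
A is a freebie, leaving R2C1 = 1.
Column 2 now contains 4, which forces R2C2 = 3.
Column 4 already has 2, leaving R2C4 = 4.
Column 4 already has 4, so R4C4 = 3.
2 is placed in row 1; hence R1C3 = 1.
4 is placed in row 2, leaving R2C3 = 2.
Cage d needs two cells with sum 4, which forces R3C3 = 3.
Column 4 now contains 3, so R3C4 = 1.
3 is placed in row 4; hence R4C3 = 4.
Cage e needs sum 9; hence R3C1 = 4.
Row 3 now contains 1, which forces R3C2 = 2.
Row 4 now contains 4; hence R4C1 = 2.
Cage e has sum 9, so R4C2 = 1.
Filled in: 3 4 1 2 / 1 3 2 4 / 4 2 3 1 / 2 1 4 3.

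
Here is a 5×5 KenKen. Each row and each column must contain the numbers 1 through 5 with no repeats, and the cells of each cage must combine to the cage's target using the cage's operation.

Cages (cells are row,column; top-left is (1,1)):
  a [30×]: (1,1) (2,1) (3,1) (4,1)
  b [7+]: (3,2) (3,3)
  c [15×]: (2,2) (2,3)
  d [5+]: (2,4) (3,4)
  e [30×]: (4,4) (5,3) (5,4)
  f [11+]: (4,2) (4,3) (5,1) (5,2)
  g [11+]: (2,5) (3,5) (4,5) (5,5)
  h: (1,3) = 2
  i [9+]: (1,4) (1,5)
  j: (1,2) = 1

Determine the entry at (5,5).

J is a freebie; hence (1,2) = 1.
Cage h is a single given cell, leaving (1,3) = 2.
In row 1, 3 can only go at (1,1), so (1,1) = 3.
Row 2 needs a 4, and only (2,4) is open for it.
4 is placed in column 4; hence (1,4) = 5.
Cage i needs two cells with sum 9, leaving (1,5) = 4.
Cage d needs two cells with sum 5; hence (3,4) = 1.
Cage e needs product 30; hence (5,3) = 5.
Cage c's pair has product 15, leaving (2,2) = 5.
5 is placed in column 3, leaving (2,3) = 3.
3 is placed in column 3; hence (3,3) = 4.
Column 3 now contains 4, which forces (4,3) = 1.
Cage a has product 30, leaving (2,1) = 1.
Row 2 already has 1, which forces (2,5) = 2.
Row 3 now contains 4, leaving (3,2) = 3.
3 is placed in row 3, leaving (3,5) = 5.
The 4 cells of cage f must have sum 11, leaving (4,2) = 4.
Column 5 already has 5, so (4,5) = 3.
Cage f needs sum 11; hence (5,1) = 4.
Cage f has sum 11, leaving (5,2) = 2.
2 is placed in row 5; hence (5,4) = 3.
Column 5 already has 3, which forces (5,5) = 1.
Row 3 now contains 5, leaving (3,1) = 2.
Cage a has product 30; hence (4,1) = 5.
3 is placed in row 4, which forces (4,4) = 2.
Filled in: 3 1 2 5 4 / 1 5 3 4 2 / 2 3 4 1 5 / 5 4 1 2 3 / 4 2 5 3 1.

1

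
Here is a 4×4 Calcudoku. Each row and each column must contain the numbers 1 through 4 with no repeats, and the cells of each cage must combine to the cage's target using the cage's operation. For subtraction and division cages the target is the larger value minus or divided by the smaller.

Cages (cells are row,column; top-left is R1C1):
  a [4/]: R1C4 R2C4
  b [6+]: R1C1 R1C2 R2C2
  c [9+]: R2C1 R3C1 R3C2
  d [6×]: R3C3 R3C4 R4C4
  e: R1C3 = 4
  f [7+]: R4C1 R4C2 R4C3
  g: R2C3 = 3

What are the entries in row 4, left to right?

E is a freebie; hence R1C3 = 4.
Row 1 now contains 4, which forces R1C4 = 1.
Cage g is a single given cell; hence R2C3 = 3.
1 is placed in column 4, so R2C4 = 4.
4 is placed in row 2, so R2C1 = 2.
The 3 cells of cage b must have sum 6, which forces R2C2 = 1.
Cage d has product 6, which forces R3C3 = 1.
Column 3 now contains 1, leaving R4C3 = 2.
Row 4 already has 2, which forces R4C4 = 3.
2 is placed in column 1; hence R1C1 = 3.
Cage b has sum 6; hence R1C2 = 2.
3 is placed in column 1, leaving R3C1 = 4.
Row 3 already has 4, so R3C2 = 3.
Column 4 already has 3, which forces R3C4 = 2.
The 3 cells of cage f must have sum 7, leaving R4C1 = 1.
Row 4 already has 2, so R4C2 = 4.
Completed grid: 3 2 4 1 / 2 1 3 4 / 4 3 1 2 / 1 4 2 3.

1 4 2 3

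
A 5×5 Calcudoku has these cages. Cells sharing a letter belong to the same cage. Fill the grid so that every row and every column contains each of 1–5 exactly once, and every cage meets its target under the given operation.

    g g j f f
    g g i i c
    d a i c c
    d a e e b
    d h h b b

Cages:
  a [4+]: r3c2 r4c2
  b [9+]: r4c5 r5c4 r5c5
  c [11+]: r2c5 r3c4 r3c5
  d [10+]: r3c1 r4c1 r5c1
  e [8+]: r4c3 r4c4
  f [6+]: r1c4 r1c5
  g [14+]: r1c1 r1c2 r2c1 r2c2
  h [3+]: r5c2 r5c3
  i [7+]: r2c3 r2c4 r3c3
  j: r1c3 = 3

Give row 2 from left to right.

J is a freebie; hence r1c3 = 3.
3 is placed in column 3; hence r4c3 = 5.
5 is placed in row 4; hence r4c4 = 3.
Cage a's pair has sum 4; hence r3c2 = 3.
Row 4 now contains 3, so r4c2 = 1.
Column 2 already has 1, so r5c2 = 2.
Row 5 now contains 2, so r5c3 = 1.
Cage i needs sum 7, leaving r2c4 = 1.
The 3 cells of cage b must have sum 9, which forces r4c5 = 2.
Cage b needs sum 9, so r5c4 = 4.
Cage b needs sum 9, leaving r5c5 = 3.
Cage d needs sum 10, so r3c1 = 1.
Row 4 already has 2, leaving r4c1 = 4.
3 is placed in row 5, so r5c1 = 5.
1 is placed in column 1, leaving r1c1 = 2.
Row 1 already has 2, leaving r1c4 = 5.
Column 1 now contains 4; hence r2c1 = 3.
The 3 cells of cage c must have sum 11; hence r3c4 = 2.
Row 1 already has 5, which forces r1c2 = 4.
Cage f's pair has sum 6, so r1c5 = 1.
Cage g needs sum 14; hence r2c2 = 5.
The 3 cells of cage i must have sum 7, leaving r2c3 = 2.
Row 2 now contains 5, so r2c5 = 4.
2 is placed in row 3; hence r3c3 = 4.
4 is placed in column 5, leaving r3c5 = 5.
Filled in: 2 4 3 5 1 / 3 5 2 1 4 / 1 3 4 2 5 / 4 1 5 3 2 / 5 2 1 4 3.

3 5 2 1 4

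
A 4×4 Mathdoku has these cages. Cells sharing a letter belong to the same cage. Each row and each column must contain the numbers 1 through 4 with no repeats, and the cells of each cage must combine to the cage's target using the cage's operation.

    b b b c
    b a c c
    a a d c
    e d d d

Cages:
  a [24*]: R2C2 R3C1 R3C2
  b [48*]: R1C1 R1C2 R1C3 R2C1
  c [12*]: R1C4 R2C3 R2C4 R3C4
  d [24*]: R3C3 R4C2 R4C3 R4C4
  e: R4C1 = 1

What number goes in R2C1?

Cage e is given, leaving R4C1 = 1.
The 4 cells of cage d must have product 24, which forces R3C3 = 1.
1 is placed in column 3, which forces R2C3 = 2.
The 4 cells of cage b must have product 48, leaving R1C1 = 3.
Cage b has product 48, leaving R1C2 = 1.
The 4 cells of cage b must have product 48; hence R1C3 = 4.
Row 1 already has 1, so R1C4 = 2.
2 is placed in row 2; hence R2C1 = 4.
Row 2 now contains 4, so R2C2 = 3.
Row 2 now contains 3, so R2C4 = 1.
Column 1 already has 4; hence R3C1 = 2.
2 is placed in row 3, so R3C2 = 4.
2 is placed in column 4; hence R3C4 = 3.
Column 2 already has 4, which forces R4C2 = 2.
4 is placed in column 3, which forces R4C3 = 3.
Column 4 now contains 3, which forces R4C4 = 4.
Filled in: 3 1 4 2 / 4 3 2 1 / 2 4 1 3 / 1 2 3 4.

4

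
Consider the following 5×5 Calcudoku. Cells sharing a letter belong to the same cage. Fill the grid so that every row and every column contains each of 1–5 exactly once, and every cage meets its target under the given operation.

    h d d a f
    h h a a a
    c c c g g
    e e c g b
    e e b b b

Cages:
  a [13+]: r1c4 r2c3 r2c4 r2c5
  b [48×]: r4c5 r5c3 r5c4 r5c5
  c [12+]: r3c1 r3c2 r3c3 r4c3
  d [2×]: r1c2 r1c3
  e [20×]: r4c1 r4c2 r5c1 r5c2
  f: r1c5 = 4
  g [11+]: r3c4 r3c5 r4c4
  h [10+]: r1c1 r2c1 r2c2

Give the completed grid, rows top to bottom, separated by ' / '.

Cage f is given, so r1c5 = 4.
4 is placed in column 5, leaving r4c5 = 2.
The 4 cells of cage b must have product 48, which forces r5c5 = 3.
Column 5 now contains 3, so r3c5 = 5.
5 is placed in column 5; hence r2c5 = 1.
The only place for 3 in row 4 is r4c3.
Row 3 needs a 1, and only r3c4 is open for it.
The 3 cells of cage g must have sum 11; hence r4c4 = 5.
Column 4 now contains 5, which forces r1c4 = 3.
Cage a has sum 13, leaving r2c3 = 5.
Cage a needs sum 13, so r2c4 = 4.
Column 4 now contains 4; hence r5c4 = 2.
Cage h has sum 10, which forces r1c1 = 5.
Column 1 already has 5, so r5c1 = 1.
Row 5 now contains 1, which forces r5c2 = 5.
2 is placed in row 5, so r5c3 = 4.
Column 3 already has 4, leaving r3c3 = 2.
1 is placed in column 1, so r4c1 = 4.
The 4 cells of cage e must have product 20, which forces r4c2 = 1.
Column 2 now contains 1, which forces r1c2 = 2.
Column 3 now contains 2, leaving r1c3 = 1.
Column 2 now contains 2, leaving r2c2 = 3.
Column 1 already has 4; hence r3c1 = 3.
Cage c has sum 12, so r3c2 = 4.
3 is placed in row 2, leaving r2c1 = 2.

5 2 1 3 4 / 2 3 5 4 1 / 3 4 2 1 5 / 4 1 3 5 2 / 1 5 4 2 3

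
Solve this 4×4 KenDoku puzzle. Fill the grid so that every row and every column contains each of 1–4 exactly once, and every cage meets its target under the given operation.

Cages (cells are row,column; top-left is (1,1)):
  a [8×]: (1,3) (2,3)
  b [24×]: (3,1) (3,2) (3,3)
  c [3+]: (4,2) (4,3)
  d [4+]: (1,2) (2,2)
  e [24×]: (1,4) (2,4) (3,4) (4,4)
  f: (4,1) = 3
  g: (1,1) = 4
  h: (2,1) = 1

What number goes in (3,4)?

1

Cage g is a single given cell, which forces (1,1) = 4.
Row 1 now contains 4, which forces (1,3) = 2.
Cage h is a single given cell, which forces (2,1) = 1.
Row 2 already has 1, leaving (2,2) = 3.
Column 3 now contains 2, which forces (2,3) = 4.
4 is placed in row 2, which forces (2,4) = 2.
Column 3 now contains 4; hence (3,3) = 3.
Cage f is a single given cell, which forces (4,1) = 3.
Column 3 now contains 2, which forces (4,3) = 1.
Row 4 now contains 1, leaving (4,4) = 4.
3 is placed in column 2, which forces (1,2) = 1.
The 4 cells of cage e must have product 24; hence (1,4) = 3.
3 is placed in row 3, which forces (3,1) = 2.
Cage b has product 24; hence (3,2) = 4.
4 is placed in column 4, which forces (3,4) = 1.
Row 4 now contains 1, leaving (4,2) = 2.
Completed grid: 4 1 2 3 / 1 3 4 2 / 2 4 3 1 / 3 2 1 4.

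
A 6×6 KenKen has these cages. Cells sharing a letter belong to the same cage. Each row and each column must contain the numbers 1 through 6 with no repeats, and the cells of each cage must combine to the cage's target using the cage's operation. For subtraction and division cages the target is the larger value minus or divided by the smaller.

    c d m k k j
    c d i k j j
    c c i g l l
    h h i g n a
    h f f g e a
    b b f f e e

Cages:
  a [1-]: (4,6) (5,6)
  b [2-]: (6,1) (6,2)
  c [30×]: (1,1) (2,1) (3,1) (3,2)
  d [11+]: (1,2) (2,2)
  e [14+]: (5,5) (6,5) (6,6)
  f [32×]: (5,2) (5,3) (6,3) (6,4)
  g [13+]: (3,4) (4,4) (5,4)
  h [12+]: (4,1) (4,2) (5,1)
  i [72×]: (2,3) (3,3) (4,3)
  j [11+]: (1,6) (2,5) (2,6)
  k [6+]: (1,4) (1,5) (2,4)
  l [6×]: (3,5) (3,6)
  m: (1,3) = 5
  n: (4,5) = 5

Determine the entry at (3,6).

Cage m is given; hence (1,3) = 5.
Cage n is given, so (4,5) = 5.
Row 1 now contains 5, leaving (1,2) = 6.
The two cells of cage d must have sum 11; hence (2,2) = 5.
The 4 cells of cage c must have product 30, leaving (3,1) = 5.
Row 4 needs a 1, and only (4,6) is open for it.
Cage a needs two cells with difference 1, so (5,6) = 2.
Row 5 needs a 5, and only (5,4) is open for it.
In row 3, 4 can only go at (3,3), so (3,3) = 4.
The 4 cells of cage f must have product 32, so (5,2) = 4.
Column 3 already has 4, leaving (5,3) = 1.
Column 3 already has 4, which forces (6,3) = 2.
Cage f has product 32; hence (6,4) = 4.
Cage e has sum 14; hence (6,6) = 5.
Row 1 needs a 4, and only (1,6) is open for it.
The only place for 4 in row 2 is (2,5).
The 3 cells of cage j must have sum 11, leaving (2,6) = 3.
3 is placed in column 6, so (3,6) = 6.
3 is placed in row 2, leaving (2,3) = 6.
6 is placed in row 3; hence (3,4) = 2.
Cage l needs two cells with product 6; hence (3,5) = 1.
The 3 cells of cage i must have product 72, which forces (4,3) = 3.
Cage g has sum 13; hence (4,4) = 6.
Cage k has sum 6, leaving (1,4) = 3.
The 3 cells of cage k must have sum 6, leaving (1,5) = 2.
Column 4 already has 2; hence (2,4) = 1.
Row 3 now contains 1, so (3,2) = 3.
Row 4 now contains 6; hence (4,1) = 4.
Row 4 already has 3, so (4,2) = 2.
Cage h needs sum 12, so (5,1) = 6.
Row 5 now contains 6, so (5,5) = 3.
3 is placed in column 2, so (6,2) = 1.
Column 5 already has 3, which forces (6,5) = 6.
Row 1 already has 2, leaving (1,1) = 1.
Row 2 now contains 1, which forces (2,1) = 2.
1 is placed in row 6; hence (6,1) = 3.
The full grid is 1 6 5 3 2 4 / 2 5 6 1 4 3 / 5 3 4 2 1 6 / 4 2 3 6 5 1 / 6 4 1 5 3 2 / 3 1 2 4 6 5.

6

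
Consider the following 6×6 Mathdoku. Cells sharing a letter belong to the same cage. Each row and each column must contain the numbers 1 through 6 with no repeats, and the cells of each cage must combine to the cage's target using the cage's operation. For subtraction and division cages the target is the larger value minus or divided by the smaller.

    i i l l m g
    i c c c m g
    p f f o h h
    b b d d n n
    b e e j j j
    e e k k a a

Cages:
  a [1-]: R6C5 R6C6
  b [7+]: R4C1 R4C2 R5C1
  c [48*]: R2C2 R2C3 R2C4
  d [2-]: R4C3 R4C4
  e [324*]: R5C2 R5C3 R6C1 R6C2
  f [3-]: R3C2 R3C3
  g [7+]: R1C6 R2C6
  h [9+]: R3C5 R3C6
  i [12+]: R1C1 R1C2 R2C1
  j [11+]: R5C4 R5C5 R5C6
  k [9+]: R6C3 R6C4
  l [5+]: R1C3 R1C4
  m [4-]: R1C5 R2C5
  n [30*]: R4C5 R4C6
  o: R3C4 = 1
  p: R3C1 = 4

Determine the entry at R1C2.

P is a freebie, which forces R3C1 = 4.
Cage o is given, which forces R3C4 = 1.
The only place for 1 in row 5 is R5C1.
Cage b has sum 7, which forces R4C1 = 2.
Cage b has sum 7, so R4C2 = 4.
Row 4 now contains 4, so R4C3 = 1.
Row 4 now contains 4; hence R4C4 = 3.
Cage l needs two cells with sum 5; hence R1C3 = 3.
Cage l's pair has sum 5; hence R1C4 = 2.
3 is placed in column 3, so R5C3 = 6.
Row 1 already has 3, leaving R1C2 = 1.
Row 5 already has 6, leaving R5C2 = 3.
Cage e needs product 324, which forces R6C1 = 3.
Cage e has product 324, which forces R6C2 = 6.
Column 2 now contains 6, so R2C2 = 2.
The 3 cells of cage c must have product 48, which forces R2C3 = 4.
The 3 cells of cage c must have product 48, leaving R2C4 = 6.
2 is placed in row 2, leaving R2C5 = 1.
Row 2 now contains 1, so R2C6 = 3.
Column 2 already has 2; hence R3C2 = 5.
Row 3 already has 5, so R3C3 = 2.
Column 6 now contains 3; hence R3C6 = 6.
6 is placed in column 6, leaving R4C6 = 5.
Column 3 now contains 4, which forces R6C3 = 5.
Row 6 already has 5, which forces R6C4 = 4.
Row 6 now contains 4; hence R6C5 = 2.
Row 6 already has 2, leaving R6C6 = 1.
The 3 cells of cage i must have sum 12; hence R1C1 = 6.
Cage m's pair has difference 4, so R1C5 = 5.
5 is placed in column 6, leaving R1C6 = 4.
Row 2 already has 6; hence R2C1 = 5.
6 is placed in row 3, which forces R3C5 = 3.
5 is placed in row 4, so R4C5 = 6.
Column 4 now contains 4, so R5C4 = 5.
Cage j has sum 11; hence R5C5 = 4.
Cage j needs sum 11, leaving R5C6 = 2.
Filled in: 6 1 3 2 5 4 / 5 2 4 6 1 3 / 4 5 2 1 3 6 / 2 4 1 3 6 5 / 1 3 6 5 4 2 / 3 6 5 4 2 1.

1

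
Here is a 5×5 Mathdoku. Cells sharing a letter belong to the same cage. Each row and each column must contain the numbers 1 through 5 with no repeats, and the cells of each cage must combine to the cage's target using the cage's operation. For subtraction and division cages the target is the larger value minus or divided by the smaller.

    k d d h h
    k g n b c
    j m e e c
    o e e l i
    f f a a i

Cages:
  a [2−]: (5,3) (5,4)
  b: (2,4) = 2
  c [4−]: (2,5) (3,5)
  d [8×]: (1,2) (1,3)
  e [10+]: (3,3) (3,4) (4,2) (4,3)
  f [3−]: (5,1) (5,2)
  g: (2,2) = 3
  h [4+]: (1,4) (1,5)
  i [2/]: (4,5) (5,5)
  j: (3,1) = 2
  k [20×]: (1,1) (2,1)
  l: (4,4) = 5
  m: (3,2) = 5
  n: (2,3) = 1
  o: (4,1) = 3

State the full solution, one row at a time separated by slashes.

5 2 4 1 3 / 4 3 1 2 5 / 2 5 3 4 1 / 3 1 2 5 4 / 1 4 5 3 2

Cage g is a single given cell, which forces (2,2) = 3.
Cage n is given, which forces (2,3) = 1.
Cage b is a single given cell, which forces (2,4) = 2.
Row 2 now contains 1, which forces (2,5) = 5.
Cage j is a single given cell; hence (3,1) = 2.
Cage m is a single given cell, so (3,2) = 5.
5 is placed in column 5, which forces (3,5) = 1.
Cage o is a single given cell, which forces (4,1) = 3.
Cage l is a single given cell, which forces (4,4) = 5.
Cage k's pair has product 20; hence (1,1) = 5.
Cage h needs two cells with sum 4, which forces (1,4) = 1.
Column 5 now contains 1; hence (1,5) = 3.
Row 2 already has 5, so (2,1) = 4.
Cage e has sum 10; hence (4,2) = 1.
Cage e has sum 10; hence (4,3) = 2.
Row 4 now contains 2, so (4,5) = 4.
Column 1 already has 4; hence (5,1) = 1.
4 is placed in column 5; hence (5,5) = 2.
Cage d's pair has product 8; hence (1,2) = 2.
Column 3 now contains 2, which forces (1,3) = 4.
Column 3 already has 4, which forces (3,3) = 3.
Row 3 now contains 3; hence (3,4) = 4.
Row 5 already has 2, which forces (5,2) = 4.
Cage a needs two cells with difference 2, leaving (5,3) = 5.
The two cells of cage a must have difference 2; hence (5,4) = 3.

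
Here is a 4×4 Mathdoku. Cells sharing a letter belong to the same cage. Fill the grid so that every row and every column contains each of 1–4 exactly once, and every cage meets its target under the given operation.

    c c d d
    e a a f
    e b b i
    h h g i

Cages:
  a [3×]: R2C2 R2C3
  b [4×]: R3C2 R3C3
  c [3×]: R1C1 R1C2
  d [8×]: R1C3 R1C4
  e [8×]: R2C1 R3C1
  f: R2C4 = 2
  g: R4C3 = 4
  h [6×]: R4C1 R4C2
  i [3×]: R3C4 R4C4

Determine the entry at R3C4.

3

Cage f is a single given cell, so R2C4 = 2.
G is a freebie, leaving R4C3 = 4.
Column 3 now contains 4; hence R1C3 = 2.
Column 4 already has 2, so R1C4 = 4.
Row 2 now contains 2, so R2C1 = 4.
Cage e's pair has product 8, so R3C1 = 2.
Cage b needs two cells with product 4, leaving R3C2 = 4.
Column 3 now contains 4; hence R3C3 = 1.
Row 3 already has 1; hence R3C4 = 3.
Column 1 already has 2; hence R4C1 = 3.
Row 4 now contains 3; hence R4C2 = 2.
3 is placed in column 4, leaving R4C4 = 1.
Column 1 already has 3; hence R1C1 = 1.
Cage c needs two cells with product 3, so R1C2 = 3.
The two cells of cage a must have product 3; hence R2C2 = 1.
Column 3 now contains 1, leaving R2C3 = 3.
Completed grid: 1 3 2 4 / 4 1 3 2 / 2 4 1 3 / 3 2 4 1.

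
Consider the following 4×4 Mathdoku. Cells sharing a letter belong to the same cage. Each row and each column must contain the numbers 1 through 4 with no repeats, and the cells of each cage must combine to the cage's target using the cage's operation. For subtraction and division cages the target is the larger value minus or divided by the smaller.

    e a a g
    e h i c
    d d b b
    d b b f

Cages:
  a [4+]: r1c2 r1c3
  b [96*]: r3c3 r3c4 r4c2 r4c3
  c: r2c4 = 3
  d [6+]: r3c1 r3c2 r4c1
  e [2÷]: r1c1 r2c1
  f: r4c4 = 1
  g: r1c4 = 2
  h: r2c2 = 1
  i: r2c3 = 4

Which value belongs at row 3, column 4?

4

G is a freebie, leaving r1c4 = 2.
H is a freebie, which forces r2c2 = 1.
Cage i is given; hence r2c3 = 4.
Cage c is given, which forces r2c4 = 3.
3 is placed in column 4, leaving r3c4 = 4.
F is a freebie; hence r4c4 = 1.
Column 2 now contains 1, which forces r1c2 = 3.
The two cells of cage a must have sum 4, leaving r1c3 = 1.
4 is placed in row 2, leaving r2c1 = 2.
Cage d needs sum 6; hence r3c1 = 1.
Column 2 now contains 3, so r3c2 = 2.
Row 3 already has 2, which forces r3c3 = 3.
Column 1 already has 2; hence r4c1 = 3.
Cage b has product 96, which forces r4c2 = 4.
Column 3 already has 3, leaving r4c3 = 2.
Row 1 now contains 1, so r1c1 = 4.
The full grid is 4 3 1 2 / 2 1 4 3 / 1 2 3 4 / 3 4 2 1.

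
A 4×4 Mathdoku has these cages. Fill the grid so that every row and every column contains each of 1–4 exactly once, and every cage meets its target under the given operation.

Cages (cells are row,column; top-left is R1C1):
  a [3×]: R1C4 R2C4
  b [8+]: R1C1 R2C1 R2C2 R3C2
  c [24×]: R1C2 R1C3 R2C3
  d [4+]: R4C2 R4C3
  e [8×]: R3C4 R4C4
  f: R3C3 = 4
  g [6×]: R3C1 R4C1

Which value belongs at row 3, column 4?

2

Cage f is given; hence R3C3 = 4.
Row 3 now contains 4, which forces R3C4 = 2.
Column 4 now contains 2; hence R4C4 = 4.
The 3 cells of cage c must have product 24, leaving R1C2 = 4.
Row 3 already has 2; hence R3C1 = 3.
Row 3 now contains 3, leaving R3C2 = 1.
The two cells of cage g must have product 6, which forces R4C1 = 2.
1 is placed in column 2, leaving R4C2 = 3.
Row 4 now contains 3, so R4C3 = 1.
Column 1 already has 2, which forces R1C1 = 1.
Row 1 now contains 1, so R1C4 = 3.
Cage b has sum 8, leaving R2C1 = 4.
Column 2 already has 3, leaving R2C2 = 2.
Row 2 now contains 2, so R2C3 = 3.
Column 4 now contains 3, so R2C4 = 1.
Row 1 now contains 3, leaving R1C3 = 2.
The full grid is 1 4 2 3 / 4 2 3 1 / 3 1 4 2 / 2 3 1 4.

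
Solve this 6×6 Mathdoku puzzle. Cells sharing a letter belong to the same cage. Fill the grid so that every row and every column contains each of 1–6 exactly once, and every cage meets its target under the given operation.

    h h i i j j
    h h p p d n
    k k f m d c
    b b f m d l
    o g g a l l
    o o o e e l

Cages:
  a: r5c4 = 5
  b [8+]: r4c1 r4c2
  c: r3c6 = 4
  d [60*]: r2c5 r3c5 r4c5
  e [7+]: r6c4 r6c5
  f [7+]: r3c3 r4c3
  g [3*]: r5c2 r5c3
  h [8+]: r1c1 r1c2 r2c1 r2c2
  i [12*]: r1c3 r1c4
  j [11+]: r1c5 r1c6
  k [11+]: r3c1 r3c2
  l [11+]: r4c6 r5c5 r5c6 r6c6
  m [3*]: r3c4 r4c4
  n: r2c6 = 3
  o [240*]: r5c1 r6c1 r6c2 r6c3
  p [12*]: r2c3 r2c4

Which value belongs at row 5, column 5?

Cage n is given, so r2c6 = 3.
Cage c is a single given cell, so r3c6 = 4.
Cage a is a single given cell, which forces r5c4 = 5.
The only place for 5 in row 2 is r2c5.
5 is placed in column 5, so r1c5 = 6.
The two cells of cage j must have sum 11, so r1c6 = 5.
Cage d has product 60, so r3c5 = 3.
Cage d needs product 60; hence r4c5 = 4.
The 4 cells of cage l must have sum 11, leaving r5c5 = 2.
4 is placed in column 5, leaving r6c5 = 1.
3 is placed in row 3, leaving r3c4 = 1.
Cage m's pair has product 3, which forces r4c4 = 3.
Cage e's pair has sum 7, which forces r6c4 = 6.
Row 6 now contains 6, which forces r6c6 = 2.
The two cells of cage i must have product 12; hence r1c3 = 3.
Column 4 already has 3, leaving r1c4 = 4.
Cage p's pair has product 12, leaving r2c3 = 6.
Column 4 now contains 6, leaving r2c4 = 2.
The 4 cells of cage o must have product 240, so r5c1 = 4.
3 is placed in column 3; hence r5c3 = 1.
Row 5 already has 1; hence r5c6 = 6.
Cage h needs sum 8; hence r1c1 = 2.
Cage h has sum 8, so r1c2 = 1.
Column 1 already has 4, which forces r2c1 = 1.
The 4 cells of cage h must have sum 8; hence r2c2 = 4.
Column 1 now contains 2, so r4c1 = 6.
Row 4 now contains 6, which forces r4c2 = 2.
Row 4 now contains 2, so r4c3 = 5.
6 is placed in column 6, so r4c6 = 1.
Row 5 already has 1; hence r5c2 = 3.
Column 2 already has 3, so r6c2 = 5.
5 is placed in column 3; hence r6c3 = 4.
6 is placed in column 1, which forces r3c1 = 5.
Column 2 already has 5, so r3c2 = 6.
5 is placed in column 3, leaving r3c3 = 2.
Row 6 already has 5, which forces r6c1 = 3.
Filled in: 2 1 3 4 6 5 / 1 4 6 2 5 3 / 5 6 2 1 3 4 / 6 2 5 3 4 1 / 4 3 1 5 2 6 / 3 5 4 6 1 2.

2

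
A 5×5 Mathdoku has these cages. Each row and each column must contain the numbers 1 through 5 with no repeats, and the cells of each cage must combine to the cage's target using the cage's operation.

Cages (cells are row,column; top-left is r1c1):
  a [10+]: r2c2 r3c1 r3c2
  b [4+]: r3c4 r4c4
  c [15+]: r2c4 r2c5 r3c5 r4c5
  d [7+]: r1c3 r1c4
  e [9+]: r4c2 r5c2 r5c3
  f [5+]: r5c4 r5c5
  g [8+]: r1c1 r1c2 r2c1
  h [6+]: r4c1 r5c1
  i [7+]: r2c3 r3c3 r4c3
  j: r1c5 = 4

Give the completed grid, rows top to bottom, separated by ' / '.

Cage j is given, which forces r1c5 = 4.
Cage c needs sum 15, leaving r2c4 = 5.
The two cells of cage d must have sum 7; hence r1c3 = 5.
Column 4 now contains 5, which forces r1c4 = 2.
Cage g has sum 8, leaving r2c1 = 4.
In column 1, 2 can only go at r3c1, so r3c1 = 2.
The 3 cells of cage a must have sum 10, which forces r2c2 = 3.
Row 2 already has 3, so r2c5 = 2.
Cage a needs sum 10, leaving r3c2 = 5.
5 is placed in row 3; hence r3c5 = 3.
Column 5 already has 3, leaving r4c5 = 5.
2 is placed in column 5; hence r5c5 = 1.
Cage g has sum 8, so r1c1 = 3.
Column 2 now contains 3; hence r1c2 = 1.
2 is placed in row 2, leaving r2c3 = 1.
Cage i needs sum 7, which forces r3c3 = 4.
Row 3 now contains 3; hence r3c4 = 1.
Row 4 already has 5; hence r4c1 = 1.
The 3 cells of cage i must have sum 7, which forces r4c3 = 2.
Cage b needs two cells with sum 4, leaving r4c4 = 3.
Row 5 already has 1, leaving r5c1 = 5.
Cage e needs sum 9, so r5c3 = 3.
The two cells of cage f must have sum 5, which forces r5c4 = 4.
Row 4 now contains 2, so r4c2 = 4.
Row 5 now contains 4, leaving r5c2 = 2.

3 1 5 2 4 / 4 3 1 5 2 / 2 5 4 1 3 / 1 4 2 3 5 / 5 2 3 4 1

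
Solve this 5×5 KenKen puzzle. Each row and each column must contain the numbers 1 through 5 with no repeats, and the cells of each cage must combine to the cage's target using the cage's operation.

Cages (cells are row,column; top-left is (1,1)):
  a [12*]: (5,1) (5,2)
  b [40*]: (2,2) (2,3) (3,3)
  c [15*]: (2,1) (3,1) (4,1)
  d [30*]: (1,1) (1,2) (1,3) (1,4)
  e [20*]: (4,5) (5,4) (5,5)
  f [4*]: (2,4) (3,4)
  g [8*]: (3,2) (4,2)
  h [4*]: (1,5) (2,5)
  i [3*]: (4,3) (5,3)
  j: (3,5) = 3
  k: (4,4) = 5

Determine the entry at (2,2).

Cage j is given, so (3,5) = 3.
Cage k is a single given cell, so (4,4) = 5.
Cage e has product 20, leaving (5,5) = 5.
In row 1, 4 can only go at (1,5), so (1,5) = 4.
4 is placed in column 5, so (2,5) = 1.
1 is placed in column 5; hence (4,5) = 2.
1 is placed in row 2, so (2,4) = 4.
Cage g's pair has product 8, which forces (3,2) = 2.
Cage f needs two cells with product 4, leaving (3,4) = 1.
Row 4 already has 2, leaving (4,2) = 4.
4 is placed in column 2; hence (5,2) = 3.
3 is placed in row 5, which forces (5,3) = 1.
Cage e needs product 20, which forces (5,4) = 2.
Column 4 already has 2, leaving (1,4) = 3.
Cage c has product 15, so (2,1) = 3.
Column 2 already has 2, so (2,2) = 5.
Cage b has product 40, leaving (2,3) = 2.
1 is placed in row 3, leaving (3,1) = 5.
The 3 cells of cage b must have product 40, which forces (3,3) = 4.
Cage c has product 15, leaving (4,1) = 1.
Column 3 already has 1, leaving (4,3) = 3.
3 is placed in row 5, so (5,1) = 4.
Column 1 now contains 1, leaving (1,1) = 2.
Column 2 now contains 5; hence (1,2) = 1.
2 is placed in column 3, so (1,3) = 5.
The full grid is 2 1 5 3 4 / 3 5 2 4 1 / 5 2 4 1 3 / 1 4 3 5 2 / 4 3 1 2 5.

5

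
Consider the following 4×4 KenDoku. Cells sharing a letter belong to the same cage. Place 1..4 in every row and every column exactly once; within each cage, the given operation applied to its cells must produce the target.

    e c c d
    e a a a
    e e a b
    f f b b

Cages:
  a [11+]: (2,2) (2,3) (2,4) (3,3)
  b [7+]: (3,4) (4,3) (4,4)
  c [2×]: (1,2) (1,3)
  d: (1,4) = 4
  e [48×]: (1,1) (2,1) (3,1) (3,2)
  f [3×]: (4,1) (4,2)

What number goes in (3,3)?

3

D is a freebie, leaving (1,4) = 4.
In row 1, 3 can only go at (1,1), so (1,1) = 3.
Column 1 already has 3, leaving (4,1) = 1.
Cage f's pair has product 3, so (4,2) = 3.
Row 4 already has 3, so (4,4) = 2.
Cage e needs product 48; hence (2,1) = 2.
1 is placed in column 1; hence (3,1) = 4.
Cage e needs product 48; hence (3,2) = 2.
2 is placed in row 3, leaving (3,3) = 3.
The 3 cells of cage b must have sum 7, so (3,4) = 1.
Row 4 already has 2, which forces (4,3) = 4.
Column 2 already has 2, leaving (1,2) = 1.
Cage c's pair has product 2, leaving (1,3) = 2.
Cage a has sum 11, which forces (2,2) = 4.
Column 3 now contains 4; hence (2,3) = 1.
1 is placed in column 4, leaving (2,4) = 3.
Filled in: 3 1 2 4 / 2 4 1 3 / 4 2 3 1 / 1 3 4 2.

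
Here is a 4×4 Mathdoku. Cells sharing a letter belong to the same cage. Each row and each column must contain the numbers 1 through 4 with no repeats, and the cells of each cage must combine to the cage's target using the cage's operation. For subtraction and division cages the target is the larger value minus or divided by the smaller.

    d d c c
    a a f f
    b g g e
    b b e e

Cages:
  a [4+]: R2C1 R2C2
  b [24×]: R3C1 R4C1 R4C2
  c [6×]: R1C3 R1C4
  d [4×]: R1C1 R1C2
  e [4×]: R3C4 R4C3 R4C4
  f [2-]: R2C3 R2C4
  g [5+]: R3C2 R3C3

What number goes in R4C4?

4

The only place for 3 in column 4 is R1C4.
Row 1 already has 3, so R1C3 = 2.
2 is placed in column 3, which forces R2C3 = 4.
Row 2 now contains 4, so R2C4 = 2.
Column 4 already has 2, which forces R3C4 = 1.
2 is placed in column 3; hence R4C3 = 1.
Column 4 already has 1, so R4C4 = 4.
Cage b needs product 24; hence R3C1 = 4.
Cage g needs two cells with sum 5, leaving R3C2 = 2.
Row 3 already has 1, which forces R3C3 = 3.
Column 2 already has 2, leaving R4C2 = 3.
Column 1 now contains 4, so R1C1 = 1.
Cage d needs two cells with product 4, leaving R1C2 = 4.
The two cells of cage a must have sum 4, so R2C1 = 3.
Column 2 now contains 3, leaving R2C2 = 1.
Row 4 now contains 3, so R4C1 = 2.
Filled in: 1 4 2 3 / 3 1 4 2 / 4 2 3 1 / 2 3 1 4.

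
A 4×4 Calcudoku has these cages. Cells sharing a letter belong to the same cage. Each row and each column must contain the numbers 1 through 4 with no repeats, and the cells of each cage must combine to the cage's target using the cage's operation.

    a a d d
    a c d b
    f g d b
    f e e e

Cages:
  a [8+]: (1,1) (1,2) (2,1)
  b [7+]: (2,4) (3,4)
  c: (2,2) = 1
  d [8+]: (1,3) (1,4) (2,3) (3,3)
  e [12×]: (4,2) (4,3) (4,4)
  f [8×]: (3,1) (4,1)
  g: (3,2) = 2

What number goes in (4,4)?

1

C is a freebie; hence (2,2) = 1.
Cage g is a single given cell; hence (3,2) = 2.
Row 3 already has 2, so (3,1) = 4.
4 is placed in row 3, so (3,4) = 3.
Cage f's pair has product 8, which forces (4,1) = 2.
Column 1 already has 2, leaving (1,1) = 1.
Cage a needs sum 8, which forces (1,2) = 4.
Row 1 already has 1, which forces (1,4) = 2.
4 is placed in column 1, so (2,1) = 3.
Column 4 already has 3, which forces (2,4) = 4.
Row 3 now contains 3; hence (3,3) = 1.
Column 2 now contains 4, leaving (4,2) = 3.
Row 4 already has 3, which forces (4,3) = 4.
Column 4 now contains 4, which forces (4,4) = 1.
Row 1 now contains 2; hence (1,3) = 3.
Row 2 already has 4; hence (2,3) = 2.
Completed grid: 1 4 3 2 / 3 1 2 4 / 4 2 1 3 / 2 3 4 1.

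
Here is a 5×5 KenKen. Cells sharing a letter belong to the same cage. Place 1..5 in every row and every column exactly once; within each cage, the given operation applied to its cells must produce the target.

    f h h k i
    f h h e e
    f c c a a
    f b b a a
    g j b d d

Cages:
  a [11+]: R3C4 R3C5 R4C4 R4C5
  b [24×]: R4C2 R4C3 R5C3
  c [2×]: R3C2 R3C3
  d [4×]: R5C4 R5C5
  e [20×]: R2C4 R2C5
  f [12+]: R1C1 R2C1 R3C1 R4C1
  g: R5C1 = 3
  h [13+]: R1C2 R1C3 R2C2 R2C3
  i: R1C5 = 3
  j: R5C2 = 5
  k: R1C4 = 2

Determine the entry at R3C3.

Cage k is given, so R1C4 = 2.
Cage i is a single given cell, so R1C5 = 3.
Cage g is given; hence R5C1 = 3.
Cage j is given, leaving R5C2 = 5.
Row 2 needs a 2, and only R2C1 is open for it.
The only place for 3 in row 3 is R3C4.
Row 3 needs a 4, and only R3C1 is open for it.
The only place for 5 in row 3 is R3C5.
Cage e needs two cells with product 20, leaving R2C4 = 5.
5 is placed in column 5; hence R2C5 = 4.
Cage a has sum 11, which forces R4C4 = 1.
Cage a needs sum 11, which forces R4C5 = 2.
Column 4 already has 1, so R5C4 = 4.
Column 5 now contains 4, so R5C5 = 1.
Cage f has sum 12, so R1C1 = 1.
Cage h needs sum 13, which forces R1C2 = 4.
Cage h needs sum 13, so R1C3 = 5.
Row 4 now contains 1, leaving R4C1 = 5.
Column 2 already has 4, leaving R4C2 = 3.
Row 4 already has 3, which forces R4C3 = 4.
Row 5 now contains 4, so R5C3 = 2.
Column 2 already has 3, leaving R2C2 = 1.
Cage h needs sum 13; hence R2C3 = 3.
Cage c's pair has product 2, which forces R3C2 = 2.
2 is placed in column 3, which forces R3C3 = 1.
Filled in: 1 4 5 2 3 / 2 1 3 5 4 / 4 2 1 3 5 / 5 3 4 1 2 / 3 5 2 4 1.

1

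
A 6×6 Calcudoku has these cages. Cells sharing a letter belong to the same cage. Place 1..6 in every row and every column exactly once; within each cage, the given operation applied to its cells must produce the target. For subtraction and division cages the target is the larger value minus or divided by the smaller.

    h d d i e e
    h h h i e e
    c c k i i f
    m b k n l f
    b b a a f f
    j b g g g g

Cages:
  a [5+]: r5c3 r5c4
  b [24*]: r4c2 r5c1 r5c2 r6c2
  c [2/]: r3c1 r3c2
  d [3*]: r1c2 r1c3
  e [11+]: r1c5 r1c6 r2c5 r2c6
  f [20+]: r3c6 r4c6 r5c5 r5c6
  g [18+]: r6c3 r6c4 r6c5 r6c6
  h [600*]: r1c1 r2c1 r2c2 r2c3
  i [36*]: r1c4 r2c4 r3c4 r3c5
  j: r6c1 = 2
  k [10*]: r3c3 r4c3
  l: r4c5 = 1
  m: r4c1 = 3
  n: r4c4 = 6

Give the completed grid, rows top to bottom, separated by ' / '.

Cage h has product 600, leaving r1c1 = 5.
M is a freebie, so r4c1 = 3.
N is a freebie, which forces r4c4 = 6.
L is a freebie, so r4c5 = 1.
Cage j is given; hence r6c1 = 2.
Row 1 needs a 6, and only r1c5 is open for it.
Cage e needs sum 11, which forces r1c6 = 2.
The 4 cells of cage e must have sum 11, which forces r2c5 = 2.
Cage e needs sum 11, which forces r2c6 = 1.
Column 5 already has 6, leaving r3c5 = 3.
Column 5 already has 6, which forces r5c5 = 5.
5 is placed in column 5, so r6c5 = 4.
3 is placed in row 3; hence r3c2 = 2.
Row 3 now contains 2, which forces r3c3 = 5.
2 is placed in column 2; hence r4c2 = 4.
Column 3 already has 5, so r4c3 = 2.
Row 4 now contains 4, leaving r4c6 = 5.
The 4 cells of cage h must have product 600, which forces r2c2 = 5.
The 4 cells of cage b must have product 24; hence r5c1 = 1.
The 4 cells of cage b must have product 24, so r5c2 = 6.
Row 5 now contains 6, leaving r5c6 = 4.
Cage b needs product 24, leaving r6c2 = 1.
The 4 cells of cage g must have sum 18, which forces r6c4 = 5.
1 is placed in column 2, which forces r1c2 = 3.
Cage d needs two cells with product 3, leaving r1c3 = 1.
Row 1 now contains 1, leaving r1c4 = 4.
4 is placed in column 4; hence r2c4 = 3.
Column 1 already has 1, so r3c1 = 4.
4 is placed in column 4, which forces r3c4 = 1.
Column 6 already has 4, which forces r3c6 = 6.
4 is placed in row 5, which forces r5c3 = 3.
4 is placed in row 5; hence r5c4 = 2.
3 is placed in column 3, leaving r6c3 = 6.
Column 6 now contains 6; hence r6c6 = 3.
Column 1 already has 4, which forces r2c1 = 6.
6 is placed in column 3, so r2c3 = 4.

5 3 1 4 6 2 / 6 5 4 3 2 1 / 4 2 5 1 3 6 / 3 4 2 6 1 5 / 1 6 3 2 5 4 / 2 1 6 5 4 3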